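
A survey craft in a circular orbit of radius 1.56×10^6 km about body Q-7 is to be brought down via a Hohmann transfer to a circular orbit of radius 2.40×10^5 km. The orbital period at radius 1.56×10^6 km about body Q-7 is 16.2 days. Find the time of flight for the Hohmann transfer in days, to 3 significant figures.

t = 3.55 days

From Kepler's third law T² = 4π²r³/μ at r = 1.56×10^6 km, T = 16.2 days = 16.2 × 86400 s = 1.39968×10^6 s: μ = 4π²r³/T² = 7.65026×10^7 km³/s².
The Hohmann ellipse has a_t = (r₁ + r₂)/2 = 9.000×10^5 km.
By Kepler's third law the transfer-orbit period is T = 2π√(a_t³/μ), so t = T/2 = 3.067×10^5 s.
Converting: 3.067×10^5 s ÷ 86400 s/day = 3.55 days.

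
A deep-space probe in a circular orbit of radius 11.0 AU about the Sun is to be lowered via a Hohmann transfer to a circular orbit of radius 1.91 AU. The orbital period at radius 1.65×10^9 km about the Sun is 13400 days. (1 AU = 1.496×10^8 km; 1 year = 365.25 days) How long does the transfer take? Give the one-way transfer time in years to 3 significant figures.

From Kepler's third law T² = 4π²r³/μ at r = 1.65×10^9 km, T = 13400 days = 13400 × 86400 s = 1.15776×10^9 s: μ = 4π²r³/T² = 1.32304×10^11 km³/s².
In km: r₁ = 11.0 × 1.496×10^8 = 1.6456×10^9 km; r₂ = 1.91 × 1.496×10^8 = 2.85736×10^8 km.
Transfer-ellipse semi-major axis a_t = (r₁ + r₂)/2 = (1.6456×10^9 + 2.85736×10^8)/2 = 9.65668×10^8 km.
By Kepler's third law the transfer-orbit period is T = 2π√(a_t³/μ), so t = T/2 = 2.592×10^8 s.
Converting: 2.592×10^8 s ÷ 3.15576×10^7 s/year (365.25 × 86400) = 8.21 years.

t = 8.21 years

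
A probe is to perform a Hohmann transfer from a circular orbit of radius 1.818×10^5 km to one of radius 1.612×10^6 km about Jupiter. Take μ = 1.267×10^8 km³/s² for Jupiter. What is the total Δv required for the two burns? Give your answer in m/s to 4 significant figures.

Δv = 13870 m/s

Semi-major axis of the transfer orbit: a_t = (1.818×10^5 + 1.612×10^6)/2 = 8.969×10^5 km.
Circular speed at r₁: v₁ = √(μ/r₁) = √(1.267×10^8/1.818×10^5) = 26.399 km/s.
On the transfer ellipse at r₁, vis-viva gives v_p = √[μ(2/r₁ − 1/a_t)] = 35.392 km/s.
First burn Δv₁ = |v_p − v₁| = 8.993 km/s.
At r₂, v₂ = √(μ/r₂) = 8.8656 km/s.
Transfer-orbit speed at r₂: v_a = √[μ(2/r₂ − 1/a_t)] = 3.9915 km/s.
Second burn Δv₂ = |v₂ − v_a| = 4.874 km/s.
Total Δv = Δv₁ + Δv₂ = 13.87 km/s.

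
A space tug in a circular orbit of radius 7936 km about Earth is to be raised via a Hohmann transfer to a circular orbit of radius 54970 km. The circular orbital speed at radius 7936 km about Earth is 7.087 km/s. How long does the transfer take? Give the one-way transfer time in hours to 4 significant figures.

t = 7.710 hours

From the circular-orbit relation v² = μ/r at r = 7936 km: μ = v²r = (7.087)² × 7936 = 3.98590×10^5 km³/s².
The Hohmann ellipse has a_t = (r₁ + r₂)/2 = 31453 km.
Transfer time t = π√(a_t³/μ) = π√((31453)³ / 3.98590×10^5) = 27757 s.
Converting: 27757 s ÷ 3600 s/hour = 7.710 hours.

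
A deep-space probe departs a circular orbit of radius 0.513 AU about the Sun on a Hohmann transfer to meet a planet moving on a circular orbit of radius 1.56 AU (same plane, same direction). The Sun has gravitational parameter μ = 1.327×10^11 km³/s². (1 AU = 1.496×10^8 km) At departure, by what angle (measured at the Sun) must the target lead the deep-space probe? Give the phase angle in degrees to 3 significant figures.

φ = 82.5°

In km: r₁ = 0.513 × 1.496×10^8 = 7.67448×10^7 km; r₂ = 1.56 × 1.496×10^8 = 2.33376×10^8 km.
Semi-major axis of the transfer orbit: a_t = (7.67448×10^7 + 2.33376×10^8)/2 = 1.550604×10^8 km.
Transfer time t = π√(a_t³/μ) = 1.665198×10^7 s.
Target angular speed ω₂ = √(μ/r₂³) = 1.021765×10^-7 rad/s.
Angle swept by the target during transfer: ω₂·t = 1.70144 rad = 97.49°.
Arrival is 180° from departure on the ellipse, so φ = 180° − 97.49° = 82.5°.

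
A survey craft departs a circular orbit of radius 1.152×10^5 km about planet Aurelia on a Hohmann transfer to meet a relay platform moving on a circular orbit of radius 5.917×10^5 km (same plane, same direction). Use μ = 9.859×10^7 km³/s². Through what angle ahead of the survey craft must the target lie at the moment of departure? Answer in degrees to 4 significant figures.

Semi-major axis of the transfer orbit: a_t = (1.152×10^5 + 5.917×10^5)/2 = 3.5345×10^5 km.
The half-period of the transfer ellipse is t = π√(a_t³/μ) = 66485 s.
The target's mean motion on its circular orbit is ω₂ = √(μ/r₂³) = 2.1815×10^-5 rad/s.
Angle swept by the target during transfer: ω₂·t = 1.4504 rad = 83.10°.
Arrival is 180° from departure on the ellipse, so φ = 180° − 83.10° = 96.90°.

φ = 96.90°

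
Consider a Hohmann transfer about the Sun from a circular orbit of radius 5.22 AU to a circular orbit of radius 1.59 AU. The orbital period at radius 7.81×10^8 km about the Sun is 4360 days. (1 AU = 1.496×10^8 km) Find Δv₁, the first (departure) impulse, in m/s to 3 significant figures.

From Kepler's third law T² = 4π²r³/μ at r = 7.81×10^8 km, T = 4360 days = 4360 × 86400 s = 3.76704×10^8 s: μ = 4π²r³/T² = 1.32529×10^11 km³/s².
In km: r₁ = 5.22 × 1.496×10^8 = 7.80912×10^8 km; r₂ = 1.59 × 1.496×10^8 = 2.37864×10^8 km.
Semi-major axis of the transfer orbit: a_t = (7.80912×10^8 + 2.37864×10^8)/2 = 5.09388×10^8 km.
On the circular orbit at r = 7.80912×10^8 km, v_c = √(μ/r) = 13.027 km/s.
Transfer-orbit speed at the same r (vis-viva, a = a_t): v_t = √[μ(2/r − 1/a_t)] = 8.9022 km/s.
Δv₁ = |v_t − v_c| = |8.9022 − 13.027| = 4.125 km/s.

Δv₁ = 4130 m/s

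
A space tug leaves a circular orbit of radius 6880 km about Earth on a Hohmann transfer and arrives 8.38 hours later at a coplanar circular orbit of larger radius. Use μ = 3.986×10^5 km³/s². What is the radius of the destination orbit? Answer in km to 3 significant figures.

r₂ = 59600 km

Transfer time t = 8.38 hours = 30168 s, and t = π√(a_t³/μ).
So a_t = (μ t²/π²)^(1/3) = (3.986×10^5 × (30168)² / π²)^(1/3) = 33249 km.
Since a_t = (r₁ + r₂)/2, r₂ = 2a_t − r₁ = 2×33249 − 6880 = 59618 km.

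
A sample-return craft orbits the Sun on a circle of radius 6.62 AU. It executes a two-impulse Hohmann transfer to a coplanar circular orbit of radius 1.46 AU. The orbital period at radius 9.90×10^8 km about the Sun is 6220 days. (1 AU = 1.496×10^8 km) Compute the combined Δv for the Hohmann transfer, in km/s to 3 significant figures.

Δv = 11.5 km/s

From Kepler's third law T² = 4π²r³/μ at r = 9.90×10^8 km, T = 6220 days = 6220 × 86400 s = 5.37408×10^8 s: μ = 4π²r³/T² = 1.32635×10^11 km³/s².
In km: r₁ = 6.62 × 1.496×10^8 = 9.90352×10^8 km; r₂ = 1.46 × 1.496×10^8 = 2.18416×10^8 km.
Semi-major axis of the transfer orbit: a_t = (9.90352×10^8 + 2.18416×10^8)/2 = 6.04384×10^8 km.
At r₁ the circular-orbit speed is v₁ = √(μ/r₁) = 11.573 km/s.
On the transfer ellipse at r₁, vis-viva gives v_a = √[μ(2/r₁ − 1/a_t)] = 6.9570 km/s.
First burn Δv₁ = |v_a − v₁| = 4.616 km/s.
At r₂, v₂ = √(μ/r₂) = 24.643 km/s.
Transfer-orbit speed at r₂: v_p = √[μ(2/r₂ − 1/a_t)] = 31.545 km/s.
Second burn Δv₂ = |v₂ − v_p| = 6.902 km/s.
Total Δv = Δv₁ + Δv₂ = 11.52 km/s.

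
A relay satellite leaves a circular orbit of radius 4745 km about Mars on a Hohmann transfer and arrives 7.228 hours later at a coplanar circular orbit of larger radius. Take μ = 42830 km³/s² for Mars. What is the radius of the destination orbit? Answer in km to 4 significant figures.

Transfer time t = 7.228 hours = 26020.8 s, and t = π√(a_t³/μ).
So a_t = (μ t²/π²)^(1/3) = (42830 × (26020.8)² / π²)^(1/3) = 14323 km.
Since a_t = (r₁ + r₂)/2, r₂ = 2a_t − r₁ = 2×14323 − 4745 = 23901 km.

r₂ = 23900 km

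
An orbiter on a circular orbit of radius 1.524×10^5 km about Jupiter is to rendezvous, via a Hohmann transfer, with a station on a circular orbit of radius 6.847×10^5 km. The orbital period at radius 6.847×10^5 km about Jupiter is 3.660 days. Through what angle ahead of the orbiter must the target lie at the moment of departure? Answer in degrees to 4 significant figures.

φ = 93.97°

From Kepler's third law T² = 4π²r³/μ at r = 6.847×10^5 km, T = 3.660 days = 3.660 × 86400 s = 3.16224×10^5 s: μ = 4π²r³/T² = 1.26728×10^8 km³/s².
Semi-major axis of the transfer orbit: a_t = (1.524×10^5 + 6.847×10^5)/2 = 4.1855×10^5 km.
Transfer time t = π√(a_t³/μ) = 75568 s.
Target angular speed ω₂ = √(μ/r₂³) = 1.9869×10^-5 rad/s.
Angle swept by the target during transfer: ω₂·t = 1.5015 rad = 86.03°.
The orbiter traverses 180° on the transfer ellipse, so the target must lead by 180° − 86.03° = 93.97°.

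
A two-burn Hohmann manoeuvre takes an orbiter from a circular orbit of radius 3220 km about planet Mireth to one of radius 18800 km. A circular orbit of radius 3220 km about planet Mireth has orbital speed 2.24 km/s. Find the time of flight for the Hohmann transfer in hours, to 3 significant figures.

t = 7.93 hours

From the circular-orbit relation v² = μ/r at r = 3220 km: μ = v²r = (2.24)² × 3220 = 16156.7 km³/s².
Semi-major axis of the transfer orbit: a_t = (3220 + 18800)/2 = 11010 km.
Transfer time t = π√(a_t³/μ) = π√((11010)³ / 16156.7) = 28550 s.
Converting: 28550 s ÷ 3600 s/hour = 7.93 hours.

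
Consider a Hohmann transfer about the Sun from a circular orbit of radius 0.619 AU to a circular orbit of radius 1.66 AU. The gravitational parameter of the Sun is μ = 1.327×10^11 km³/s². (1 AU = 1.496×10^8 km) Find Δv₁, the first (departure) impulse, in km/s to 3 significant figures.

Δv₁ = 7.83 km/s

In km: r₁ = 0.619 × 1.496×10^8 = 9.26024×10^7 km; r₂ = 1.66 × 1.496×10^8 = 2.48336×10^8 km.
Transfer-ellipse semi-major axis a_t = (r₁ + r₂)/2 = (9.26024×10^7 + 2.48336×10^8)/2 = 1.704692×10^8 km.
Circular speed at r = 9.26024×10^7 km: v_c = √(μ/r) = 37.855 km/s.
Vis-viva on the transfer ellipse at r = 9.26024×10^7 km gives v_t = √[μ(2/r − 1/a_t)] = 45.690 km/s.
Δv₁ = |v_t − v_c| = |45.690 − 37.855| = 7.835 km/s.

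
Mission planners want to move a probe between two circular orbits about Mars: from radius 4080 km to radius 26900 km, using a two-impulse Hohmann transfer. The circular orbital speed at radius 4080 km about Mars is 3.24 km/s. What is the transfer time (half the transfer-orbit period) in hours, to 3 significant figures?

t = 8.13 hours

From the circular-orbit relation v² = μ/r at r = 4080 km: μ = v²r = (3.24)² × 4080 = 42830.2 km³/s².
Transfer-ellipse semi-major axis a_t = (r₁ + r₂)/2 = (4080 + 26900)/2 = 15490 km.
By Kepler's third law the transfer-orbit period is T = 2π√(a_t³/μ), so t = T/2 = 29270 s.
Converting: 29270 s ÷ 3600 s/hour = 8.13 hours.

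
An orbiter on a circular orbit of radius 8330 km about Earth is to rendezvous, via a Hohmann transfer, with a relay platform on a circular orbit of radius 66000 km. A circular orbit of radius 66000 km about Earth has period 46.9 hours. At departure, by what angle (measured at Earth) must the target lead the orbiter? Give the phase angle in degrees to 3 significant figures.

From Kepler's third law T² = 4π²r³/μ at r = 66000 km, T = 46.9 hours = 46.9 × 3600 s = 1.6884×10^5 s: μ = 4π²r³/T² = 3.98145×10^5 km³/s².
Semi-major axis of the transfer orbit: a_t = (8330 + 66000)/2 = 37165 km.
The half-period of the transfer ellipse is t = π√(a_t³/μ) = 35672 s.
The target's mean motion on its circular orbit is ω₂ = √(μ/r₂³) = 3.7214×10^-5 rad/s.
Angle swept by the target during transfer: ω₂·t = 1.3275 rad = 76.06°.
Arrival is 180° from departure on the ellipse, so φ = 180° − 76.06° = 104°.

φ = 104°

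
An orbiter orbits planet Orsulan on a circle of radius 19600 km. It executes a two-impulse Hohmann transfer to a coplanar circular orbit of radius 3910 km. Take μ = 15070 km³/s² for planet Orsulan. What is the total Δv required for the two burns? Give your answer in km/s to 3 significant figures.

Δv = 0.943 km/s

Semi-major axis of the transfer orbit: a_t = (19600 + 3910)/2 = 11755 km.
Circular speed at r₁: v₁ = √(μ/r₁) = √(15070/19600) = 0.876857 km/s.
Transfer-orbit speed at r₁ (v² = μ(2/r − 1/a)): v_a = √[μ(2/r₁ − 1/a_t)] = 0.505715 km/s.
First burn Δv₁ = |v_a − v₁| = 0.37114 km/s.
At r₂, v₂ = √(μ/r₂) = 1.96322 km/s.
Transfer-orbit speed at r₂: v_p = √[μ(2/r₂ − 1/a_t)] = 2.53504 km/s.
Second burn Δv₂ = |v₂ − v_p| = 0.57182 km/s.
Total Δv = Δv₁ + Δv₂ = 0.9430 km/s.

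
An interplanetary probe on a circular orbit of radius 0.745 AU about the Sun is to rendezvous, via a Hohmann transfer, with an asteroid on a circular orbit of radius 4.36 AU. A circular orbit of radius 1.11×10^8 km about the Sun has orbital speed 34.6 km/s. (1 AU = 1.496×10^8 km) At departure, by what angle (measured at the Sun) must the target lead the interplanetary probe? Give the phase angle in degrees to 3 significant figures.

From the circular-orbit relation v² = μ/r at r = 1.11×10^8 km: μ = v²r = (34.6)² × 1.11×10^8 = 1.32885×10^11 km³/s².
In km: r₁ = 0.745 × 1.496×10^8 = 1.11452×10^8 km; r₂ = 4.36 × 1.496×10^8 = 6.52256×10^8 km.
The Hohmann ellipse has a_t = (r₁ + r₂)/2 = 3.81854×10^8 km.
The half-period of the transfer ellipse is t = π√(a_t³/μ) = 6.4307×10^7 s.
Target angular speed ω₂ = √(μ/r₂³) = 2.1883×10^-8 rad/s.
Angle swept by the target during transfer: ω₂·t = 1.4072 rad = 80.63°.
Arrival is 180° from departure on the ellipse, so φ = 180° − 80.63° = 99.4°.

φ = 99.4°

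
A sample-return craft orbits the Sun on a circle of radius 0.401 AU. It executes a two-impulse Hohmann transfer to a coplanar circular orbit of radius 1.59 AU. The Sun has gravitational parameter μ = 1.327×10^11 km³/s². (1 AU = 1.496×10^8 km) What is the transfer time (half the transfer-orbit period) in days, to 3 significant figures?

In km: r₁ = 0.401 × 1.496×10^8 = 5.99896×10^7 km; r₂ = 1.59 × 1.496×10^8 = 2.37864×10^8 km.
The Hohmann ellipse has a_t = (r₁ + r₂)/2 = 1.489268×10^8 km.
Half the transfer-orbit period gives t = π√(a_t³/μ) = 1.567×10^7 s.
Converting: 1.567×10^7 s ÷ 86400 s/day = 181 days.

t = 181 days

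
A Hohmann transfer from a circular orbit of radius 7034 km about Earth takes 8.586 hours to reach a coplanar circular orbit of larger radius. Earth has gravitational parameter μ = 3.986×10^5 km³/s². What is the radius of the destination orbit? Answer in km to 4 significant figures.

Transfer time t = 8.586 hours = 30909.6 s, and t = π√(a_t³/μ).
So a_t = (μ t²/π²)^(1/3) = (3.986×10^5 × (30909.6)² / π²)^(1/3) = 33792 km.
Since a_t = (r₁ + r₂)/2, r₂ = 2a_t − r₁ = 2×33792 − 7034 = 60550 km.

r₂ = 60550 km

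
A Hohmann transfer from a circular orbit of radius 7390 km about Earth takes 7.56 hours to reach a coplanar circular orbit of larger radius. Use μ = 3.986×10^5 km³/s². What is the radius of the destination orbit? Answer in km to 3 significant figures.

r₂ = 54700 km

Transfer time t = 7.56 hours = 27216 s, and t = π√(a_t³/μ).
So a_t = (μ t²/π²)^(1/3) = (3.986×10^5 × (27216)² / π²)^(1/3) = 31043 km.
Since a_t = (r₁ + r₂)/2, r₂ = 2a_t − r₁ = 2×31043 − 7390 = 54696 km.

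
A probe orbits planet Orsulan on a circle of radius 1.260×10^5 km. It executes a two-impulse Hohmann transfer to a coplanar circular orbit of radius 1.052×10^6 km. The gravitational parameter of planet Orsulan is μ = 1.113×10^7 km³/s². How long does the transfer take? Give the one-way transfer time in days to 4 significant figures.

t = 4.927 days

Semi-major axis of the transfer orbit: a_t = (1.260×10^5 + 1.052×10^6)/2 = 5.890×10^5 km.
Transfer time t = π√(a_t³/μ) = π√((5.890×10^5)³ / 1.113×10^7) = 4.257×10^5 s.
Converting: 4.257×10^5 s ÷ 86400 s/day = 4.927 days.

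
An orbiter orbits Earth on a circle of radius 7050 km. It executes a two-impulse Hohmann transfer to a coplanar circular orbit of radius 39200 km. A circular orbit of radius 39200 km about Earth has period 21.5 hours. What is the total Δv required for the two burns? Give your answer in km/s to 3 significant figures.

Δv = 3.69 km/s

From Kepler's third law T² = 4π²r³/μ at r = 39200 km, T = 21.5 hours = 21.5 × 3600 s = 77400 s: μ = 4π²r³/T² = 3.96950×10^5 km³/s².
Semi-major axis of the transfer orbit: a_t = (7050 + 39200)/2 = 23125 km.
At r₁ the circular-orbit speed is v₁ = √(μ/r₁) = 7.504 km/s.
Transfer-orbit speed at r₁ (vis-viva): v_p = √[μ(2/r₁ − 1/a_t)] = 9.770 km/s.
First burn Δv₁ = |v_p − v₁| = 2.266 km/s.
At r₂, v₂ = √(μ/r₂) = 3.182 km/s.
Transfer-orbit speed at r₂: v_a = √[μ(2/r₂ − 1/a_t)] = 1.757 km/s.
Second burn Δv₂ = |v₂ − v_a| = 1.425 km/s.
Δv = Δv₁ + Δv₂ = 2.266 + 1.425 = 3.691 km/s.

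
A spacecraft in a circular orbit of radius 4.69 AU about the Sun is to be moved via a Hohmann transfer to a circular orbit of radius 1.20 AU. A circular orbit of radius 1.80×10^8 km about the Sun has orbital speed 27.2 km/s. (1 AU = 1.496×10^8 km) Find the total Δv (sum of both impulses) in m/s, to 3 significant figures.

From the circular-orbit relation v² = μ/r at r = 1.80×10^8 km: μ = v²r = (27.2)² × 1.80×10^8 = 1.33171×10^11 km³/s².
In km: r₁ = 4.69 × 1.496×10^8 = 7.01624×10^8 km; r₂ = 1.20 × 1.496×10^8 = 1.7952×10^8 km.
The Hohmann ellipse has a_t = (r₁ + r₂)/2 = 4.40572×10^8 km.
Circular speed at r₁: v₁ = √(μ/r₁) = √(1.33171×10^11/7.01624×10^8) = 13.777 km/s.
On the transfer ellipse at r₁, vis-viva gives v_a = √[μ(2/r₁ − 1/a_t)] = 8.7943 km/s.
First burn Δv₁ = |v_a − v₁| = 4.983 km/s.
Circular speed at r₂: v₂ = √(μ/r₂) = 27.236 km/s.
Transfer-orbit speed at r₂: v_p = √[μ(2/r₂ − 1/a_t)] = 34.371 km/s.
Second burn Δv₂ = |v₂ − v_p| = 7.135 km/s.
Δv = Δv₁ + Δv₂ = 4.983 + 7.135 = 12.12 km/s.

Δv = 12100 m/s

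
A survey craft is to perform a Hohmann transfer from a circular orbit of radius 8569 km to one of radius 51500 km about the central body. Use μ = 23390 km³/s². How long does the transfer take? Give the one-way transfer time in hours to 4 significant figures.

The Hohmann ellipse has a_t = (r₁ + r₂)/2 = 30034.5 km.
Transfer time t = π√(a_t³/μ) = π√((30034.5)³ / 23390) = 1.0692×10^5 s.
Converting: 1.0692×10^5 s ÷ 3600 s/hour = 29.70 hours.

t = 29.70 hours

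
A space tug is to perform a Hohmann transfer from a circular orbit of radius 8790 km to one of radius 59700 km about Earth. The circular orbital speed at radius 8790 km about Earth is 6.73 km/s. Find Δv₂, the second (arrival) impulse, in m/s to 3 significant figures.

Δv₂ = 1270 m/s

From the circular-orbit relation v² = μ/r at r = 8790 km: μ = v²r = (6.73)² × 8790 = 3.98125×10^5 km³/s².
The Hohmann ellipse has a_t = (r₁ + r₂)/2 = 34245 km.
Circular speed at r = 59700 km: v_c = √(μ/r) = 2.582 km/s.
Vis-viva on the transfer ellipse at r = 59700 km gives v_t = √[μ(2/r − 1/a_t)] = 1.308 km/s.
Δv₂ = |v_t − v_c| = |1.308 − 2.582| = 1.274 km/s.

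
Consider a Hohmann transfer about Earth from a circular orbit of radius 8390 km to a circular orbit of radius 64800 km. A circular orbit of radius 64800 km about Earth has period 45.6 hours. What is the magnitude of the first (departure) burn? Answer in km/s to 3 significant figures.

From Kepler's third law T² = 4π²r³/μ at r = 64800 km, T = 45.6 hours = 45.6 × 3600 s = 1.6416×10^5 s: μ = 4π²r³/T² = 3.98612×10^5 km³/s².
Semi-major axis of the transfer orbit: a_t = (8390 + 64800)/2 = 36595 km.
Circular speed at r = 8390 km: v_c = √(μ/r) = 6.893 km/s.
Transfer-orbit speed at the same r (vis-viva, a = a_t): v_t = √[μ(2/r − 1/a_t)] = 9.172 km/s.
Δv₁ = |v_t − v_c| = |9.172 − 6.893| = 2.279 km/s.

Δv₁ = 2.28 km/s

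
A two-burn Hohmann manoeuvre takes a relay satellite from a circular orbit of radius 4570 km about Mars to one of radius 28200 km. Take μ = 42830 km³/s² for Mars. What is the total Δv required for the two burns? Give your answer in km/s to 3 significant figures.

The Hohmann ellipse has a_t = (r₁ + r₂)/2 = 16385 km.
Circular speed at r₁: v₁ = √(μ/r₁) = √(42830/4570) = 3.0614 km/s.
On the transfer ellipse at r₁, vis-viva gives v_p = √[μ(2/r₁ − 1/a_t)] = 4.0162 km/s.
First burn Δv₁ = |v_p − v₁| = 0.9548 km/s.
At r₂, v₂ = √(μ/r₂) = 1.2324 km/s.
Transfer-orbit speed at r₂: v_a = √[μ(2/r₂ − 1/a_t)] = 0.65086 km/s.
Second burn Δv₂ = |v₂ − v_a| = 0.5815 km/s.
Δv = Δv₁ + Δv₂ = 0.9548 + 0.5815 = 1.536 km/s.

Δv = 1.54 km/s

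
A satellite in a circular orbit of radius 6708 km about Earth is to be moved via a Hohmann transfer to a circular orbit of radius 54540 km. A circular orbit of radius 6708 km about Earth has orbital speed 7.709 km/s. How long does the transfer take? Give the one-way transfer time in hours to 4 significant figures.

t = 7.407 hours

From the circular-orbit relation v² = μ/r at r = 6708 km: μ = v²r = (7.709)² × 6708 = 3.98648×10^5 km³/s².
Transfer-ellipse semi-major axis a_t = (r₁ + r₂)/2 = (6708 + 54540)/2 = 30624 km.
By Kepler's third law the transfer-orbit period is T = 2π√(a_t³/μ), so t = T/2 = 26665 s.
Converting: 26665 s ÷ 3600 s/hour = 7.407 hours.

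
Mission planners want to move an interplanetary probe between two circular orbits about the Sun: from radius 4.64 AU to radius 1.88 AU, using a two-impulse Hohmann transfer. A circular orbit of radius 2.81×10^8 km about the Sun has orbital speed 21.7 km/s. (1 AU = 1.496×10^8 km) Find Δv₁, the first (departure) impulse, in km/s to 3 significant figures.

Δv₁ = 3.32 km/s

From the circular-orbit relation v² = μ/r at r = 2.81×10^8 km: μ = v²r = (21.7)² × 2.81×10^8 = 1.32320×10^11 km³/s².
In km: r₁ = 4.64 × 1.496×10^8 = 6.94144×10^8 km; r₂ = 1.88 × 1.496×10^8 = 2.81248×10^8 km.
Semi-major axis of the transfer orbit: a_t = (6.94144×10^8 + 2.81248×10^8)/2 = 4.87696×10^8 km.
Circular speed at r = 6.94144×10^8 km: v_c = √(μ/r) = 13.807 km/s.
Transfer-orbit speed at the same r (vis-viva, a = a_t): v_t = √[μ(2/r − 1/a_t)] = 10.485 km/s.
Δv₁ = |v_t − v_c| = |10.485 − 13.807| = 3.322 km/s.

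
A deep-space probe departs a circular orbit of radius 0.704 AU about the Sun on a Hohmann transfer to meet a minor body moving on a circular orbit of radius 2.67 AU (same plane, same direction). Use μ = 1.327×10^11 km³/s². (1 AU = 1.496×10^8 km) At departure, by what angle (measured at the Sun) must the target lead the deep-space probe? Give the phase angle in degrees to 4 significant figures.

In km: r₁ = 0.704 × 1.496×10^8 = 1.053184×10^8 km; r₂ = 2.67 × 1.496×10^8 = 3.99432×10^8 km.
Semi-major axis of the transfer orbit: a_t = (1.053184×10^8 + 3.99432×10^8)/2 = 2.523752×10^8 km.
The half-period of the transfer ellipse is t = π√(a_t³/μ) = 3.4577×10^7 s.
Target angular speed ω₂ = √(μ/r₂³) = 4.5632×10^-8 rad/s.
Angle swept by the target during transfer: ω₂·t = 1.5778 rad = 90.40°.
The deep-space probe traverses 180° on the transfer ellipse, so the target must lead by 180° − 90.40° = 89.60°.

φ = 89.60°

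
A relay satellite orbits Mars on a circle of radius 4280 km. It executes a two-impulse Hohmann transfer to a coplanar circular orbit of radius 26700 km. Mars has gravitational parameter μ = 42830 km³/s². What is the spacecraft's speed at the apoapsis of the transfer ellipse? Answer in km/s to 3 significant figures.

v = 0.666 km/s

Semi-major axis of the transfer orbit: a_t = (4280 + 26700)/2 = 15490 km.
The apoapsis of the transfer ellipse is at r = 26700 km.
Applying v² = μ(2/r − 1/a_t): v = 0.6658 km/s.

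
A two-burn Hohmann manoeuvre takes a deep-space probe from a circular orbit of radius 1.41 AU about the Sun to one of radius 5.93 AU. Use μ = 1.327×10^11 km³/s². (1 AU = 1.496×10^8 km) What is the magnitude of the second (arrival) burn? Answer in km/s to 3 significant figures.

Δv₂ = 4.65 km/s

In km: r₁ = 1.41 × 1.496×10^8 = 2.10936×10^8 km; r₂ = 5.93 × 1.496×10^8 = 8.87128×10^8 km.
Transfer-ellipse semi-major axis a_t = (r₁ + r₂)/2 = (2.10936×10^8 + 8.87128×10^8)/2 = 5.49032×10^8 km.
Circular speed at r = 8.87128×10^8 km: v_c = √(μ/r) = 12.2304 km/s.
Vis-viva on the transfer ellipse at r = 8.87128×10^8 km gives v_t = √[μ(2/r − 1/a_t)] = 7.58087 km/s.
Δv₂ = |v_t − v_c| = |7.58087 − 12.2304| = 4.650 km/s.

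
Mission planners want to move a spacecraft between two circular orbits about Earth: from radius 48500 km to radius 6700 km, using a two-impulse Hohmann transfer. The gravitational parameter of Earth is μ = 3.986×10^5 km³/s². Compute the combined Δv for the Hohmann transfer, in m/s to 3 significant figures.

Δv = 3970 m/s

Transfer-ellipse semi-major axis a_t = (r₁ + r₂)/2 = (48500 + 6700)/2 = 27600 km.
Circular speed at r₁: v₁ = √(μ/r₁) = √(3.986×10^5/48500) = 2.8668 km/s.
Transfer-orbit speed at r₁ (v² = μ(2/r − 1/a)): v_a = √[μ(2/r₁ − 1/a_t)] = 1.4125 km/s.
First burn Δv₁ = |v_a − v₁| = 1.4543 km/s.
At r₂, v₂ = √(μ/r₂) = 7.71314 km/s.
Transfer-orbit speed at r₂: v_p = √[μ(2/r₂ − 1/a_t)] = 10.2246 km/s.
Second burn Δv₂ = |v₂ − v_p| = 2.5115 km/s.
Total Δv = Δv₁ + Δv₂ = 3.966 km/s.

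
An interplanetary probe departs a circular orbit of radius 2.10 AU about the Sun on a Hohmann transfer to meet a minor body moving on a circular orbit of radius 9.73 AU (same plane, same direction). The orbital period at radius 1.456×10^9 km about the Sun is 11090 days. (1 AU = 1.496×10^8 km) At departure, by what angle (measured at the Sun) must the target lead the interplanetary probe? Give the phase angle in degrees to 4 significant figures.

φ = 94.68°

From Kepler's third law T² = 4π²r³/μ at r = 1.456×10^9 km, T = 11090 days = 11090 × 86400 s = 9.58176×10^8 s: μ = 4π²r³/T² = 1.32725×10^11 km³/s².
In km: r₁ = 2.10 × 1.496×10^8 = 3.1416×10^8 km; r₂ = 9.73 × 1.496×10^8 = 1.455608×10^9 km.
Transfer-ellipse semi-major axis a_t = (r₁ + r₂)/2 = (3.1416×10^8 + 1.455608×10^9)/2 = 8.84884×10^8 km.
The half-period of the transfer ellipse is t = π√(a_t³/μ) = 2.270×10^8 s.
The target's mean motion on its circular orbit is ω₂ = √(μ/r₂³) = 6.560×10^-9 rad/s.
Angle swept by the target during transfer: ω₂·t = 1.4891 rad = 85.32°.
Arrival is 180° from departure on the ellipse, so φ = 180° − 85.32° = 94.68°.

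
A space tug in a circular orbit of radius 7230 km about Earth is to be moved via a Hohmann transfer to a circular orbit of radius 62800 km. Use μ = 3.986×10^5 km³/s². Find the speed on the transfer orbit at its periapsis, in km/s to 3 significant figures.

v = 9.94 km/s

Transfer-ellipse semi-major axis a_t = (r₁ + r₂)/2 = (7230 + 62800)/2 = 35015 km.
The periapsis of the transfer ellipse is at r = 7230 km.
Applying v² = μ(2/r − 1/a_t): v = 9.944 km/s.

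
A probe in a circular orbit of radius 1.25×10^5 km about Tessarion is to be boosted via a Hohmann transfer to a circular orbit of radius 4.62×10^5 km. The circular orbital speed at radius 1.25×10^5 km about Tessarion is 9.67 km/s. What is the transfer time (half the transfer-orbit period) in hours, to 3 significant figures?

t = 40.6 hours

From the circular-orbit relation v² = μ/r at r = 1.25×10^5 km: μ = v²r = (9.67)² × 1.25×10^5 = 1.16886×10^7 km³/s².
The Hohmann ellipse has a_t = (r₁ + r₂)/2 = 2.935×10^5 km.
Transfer time t = π√(a_t³/μ) = π√((2.935×10^5)³ / 1.16886×10^7) = 1.461×10^5 s.
Converting: 1.461×10^5 s ÷ 3600 s/hour = 40.6 hours.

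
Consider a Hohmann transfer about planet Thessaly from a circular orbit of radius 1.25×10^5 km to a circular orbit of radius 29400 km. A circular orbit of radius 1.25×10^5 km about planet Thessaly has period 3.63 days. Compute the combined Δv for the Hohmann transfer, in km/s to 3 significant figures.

From Kepler's third law T² = 4π²r³/μ at r = 1.25×10^5 km, T = 3.63 days = 3.63 × 86400 s = 3.13632×10^5 s: μ = 4π²r³/T² = 7.83879×10^5 km³/s².
Semi-major axis of the transfer orbit: a_t = (1.250×10^5 + 29400)/2 = 77200 km.
Circular speed at r₁: v₁ = √(μ/r₁) = √(7.83879×10^5/1.250×10^5) = 2.5042 km/s.
Transfer-orbit speed at r₁ (vis-viva equation): v_a = √[μ(2/r₁ − 1/a_t)] = 1.5454 km/s.
First burn Δv₁ = |v_a − v₁| = 0.9588 km/s.
Circular speed at r₂: v₂ = √(μ/r₂) = 5.1636 km/s.
Transfer-orbit speed at r₂: v_p = √[μ(2/r₂ − 1/a_t)] = 6.5705 km/s.
Second burn Δv₂ = |v₂ − v_p| = 1.407 km/s.
Δv = Δv₁ + Δv₂ = 0.9588 + 1.407 = 2.366 km/s.

Δv = 2.37 km/s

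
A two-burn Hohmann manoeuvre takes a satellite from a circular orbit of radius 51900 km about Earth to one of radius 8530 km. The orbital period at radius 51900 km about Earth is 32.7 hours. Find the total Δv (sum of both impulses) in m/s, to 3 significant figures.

Δv = 3420 m/s

From Kepler's third law T² = 4π²r³/μ at r = 51900 km, T = 32.7 hours = 32.7 × 3600 s = 1.1772×10^5 s: μ = 4π²r³/T² = 3.98255×10^5 km³/s².
Semi-major axis of the transfer orbit: a_t = (51900 + 8530)/2 = 30215 km.
Circular speed at r₁: v₁ = √(μ/r₁) = √(3.98255×10^5/51900) = 2.7701 km/s.
Transfer-orbit speed at r₁ (vis-viva): v_a = √[μ(2/r₁ − 1/a_t)] = 1.4718 km/s.
First burn Δv₁ = |v_a − v₁| = 1.2983 km/s.
At r₂, v₂ = √(μ/r₂) = 6.8329169 km/s.
Transfer-orbit speed at r₂: v_p = √[μ(2/r₂ − 1/a_t)] = 8.9552665 km/s.
Second burn Δv₂ = |v₂ − v_p| = 2.1223 km/s.
Δv = Δv₁ + Δv₂ = 1.2983 + 2.1223 = 3.421 km/s.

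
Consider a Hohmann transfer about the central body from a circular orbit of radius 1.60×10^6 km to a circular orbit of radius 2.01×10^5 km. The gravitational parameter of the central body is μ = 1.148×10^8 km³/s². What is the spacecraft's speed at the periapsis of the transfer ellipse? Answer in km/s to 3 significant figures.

Transfer-ellipse semi-major axis a_t = (r₁ + r₂)/2 = (1.600×10^6 + 2.010×10^5)/2 = 9.005×10^5 km.
At periapsis, r = 2.010×10^5 km.
From the vis-viva equation, v = √[μ(2/r − 1/a_t)] = 31.86 km/s.

v = 31.9 km/s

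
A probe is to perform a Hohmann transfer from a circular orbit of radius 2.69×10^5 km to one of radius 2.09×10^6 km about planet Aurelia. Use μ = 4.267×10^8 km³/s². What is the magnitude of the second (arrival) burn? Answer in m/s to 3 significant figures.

Δv₂ = 7460 m/s

Semi-major axis of the transfer orbit: a_t = (2.690×10^5 + 2.090×10^6)/2 = 1.1795×10^6 km.
On the circular orbit at r = 2.090×10^6 km, v_c = √(μ/r) = 14.289 km/s.
Transfer-orbit speed at the same r (vis-viva, a = a_t): v_t = √[μ(2/r − 1/a_t)] = 6.8236 km/s.
Δv₂ = |v_t − v_c| = |6.8236 − 14.289| = 7.465 km/s.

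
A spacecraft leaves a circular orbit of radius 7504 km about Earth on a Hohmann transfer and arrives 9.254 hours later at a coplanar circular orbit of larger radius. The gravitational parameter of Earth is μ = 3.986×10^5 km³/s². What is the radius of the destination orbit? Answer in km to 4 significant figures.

Transfer time t = 9.254 hours = 33314.4 s, and t = π√(a_t³/μ).
So a_t = (μ t²/π²)^(1/3) = (3.986×10^5 × (33314.4)² / π²)^(1/3) = 35522 km.
Since a_t = (r₁ + r₂)/2, r₂ = 2a_t − r₁ = 2×35522 − 7504 = 63540 km.

r₂ = 63540 km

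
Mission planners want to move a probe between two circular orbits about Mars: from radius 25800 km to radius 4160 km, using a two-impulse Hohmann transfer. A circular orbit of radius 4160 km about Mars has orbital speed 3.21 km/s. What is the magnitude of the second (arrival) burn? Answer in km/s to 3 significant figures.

Δv₂ = 1.00 km/s

From the circular-orbit relation v² = μ/r at r = 4160 km: μ = v²r = (3.21)² × 4160 = 42865.1 km³/s².
Semi-major axis of the transfer orbit: a_t = (25800 + 4160)/2 = 14980 km.
On the circular orbit at r = 4160 km, v_c = √(μ/r) = 3.210 km/s.
Transfer-orbit speed at the same r (vis-viva, a = a_t): v_t = √[μ(2/r − 1/a_t)] = 4.213 km/s.
Δv₂ = |v_t − v_c| = |4.213 − 3.210| = 1.003 km/s.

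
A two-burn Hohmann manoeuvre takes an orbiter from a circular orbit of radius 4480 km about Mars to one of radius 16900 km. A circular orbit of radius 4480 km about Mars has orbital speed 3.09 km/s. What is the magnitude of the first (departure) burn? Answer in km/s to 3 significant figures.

Δv₁ = 0.795 km/s

From the circular-orbit relation v² = μ/r at r = 4480 km: μ = v²r = (3.09)² × 4480 = 42775.5 km³/s².
The Hohmann ellipse has a_t = (r₁ + r₂)/2 = 10690 km.
Circular speed at r = 4480 km: v_c = √(μ/r) = 3.0900 km/s.
Transfer-orbit speed at the same r (vis-viva, a = a_t): v_t = √[μ(2/r − 1/a_t)] = 3.8852 km/s.
Δv₁ = |v_t − v_c| = |3.8852 − 3.0900| = 0.7952 km/s.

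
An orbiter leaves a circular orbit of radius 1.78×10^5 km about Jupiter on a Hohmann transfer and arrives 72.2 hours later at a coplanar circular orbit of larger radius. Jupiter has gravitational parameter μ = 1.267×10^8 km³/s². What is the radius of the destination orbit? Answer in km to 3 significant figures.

Transfer time t = 72.2 hours = 2.5992×10^5 s, and t = π√(a_t³/μ).
So a_t = (μ t²/π²)^(1/3) = (1.267×10^8 × (2.5992×10^5)² / π²)^(1/3) = 9.5364×10^5 km.
Since a_t = (r₁ + r₂)/2, r₂ = 2a_t − r₁ = 2×9.5364×10^5 − 1.780×10^5 = 1.72928×10^6 km.

r₂ = 1.73×10^6 km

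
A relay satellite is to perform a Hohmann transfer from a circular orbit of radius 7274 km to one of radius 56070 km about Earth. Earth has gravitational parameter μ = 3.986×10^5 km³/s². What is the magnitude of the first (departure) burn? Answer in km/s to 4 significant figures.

Transfer-ellipse semi-major axis a_t = (r₁ + r₂)/2 = (7274 + 56070)/2 = 31672 km.
On the circular orbit at r = 7274 km, v_c = √(μ/r) = 7.4026 km/s.
Transfer-orbit speed at the same r (vis-viva, a = a_t): v_t = √[μ(2/r − 1/a_t)] = 9.8494 km/s.
Δv₁ = |v_t − v_c| = |9.8494 − 7.4026| = 2.447 km/s.

Δv₁ = 2.447 km/s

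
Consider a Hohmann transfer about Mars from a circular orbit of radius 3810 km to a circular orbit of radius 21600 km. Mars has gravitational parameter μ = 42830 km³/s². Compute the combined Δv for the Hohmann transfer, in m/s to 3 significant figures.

Transfer-ellipse semi-major axis a_t = (r₁ + r₂)/2 = (3810 + 21600)/2 = 12705 km.
At r₁ the circular-orbit speed is v₁ = √(μ/r₁) = 3.353 km/s.
Transfer-orbit speed at r₁ (v² = μ(2/r − 1/a)): v_p = √[μ(2/r₁ − 1/a_t)] = 4.372 km/s.
First burn Δv₁ = |v_p − v₁| = 1.019 km/s.
At r₂, v₂ = √(μ/r₂) = 1.4081 km/s.
Transfer-orbit speed at r₂: v_a = √[μ(2/r₂ − 1/a_t)] = 0.77112 km/s.
Second burn Δv₂ = |v₂ − v_a| = 0.6370 km/s.
Total Δv = Δv₁ + Δv₂ = 1.656 km/s.

Δv = 1660 m/s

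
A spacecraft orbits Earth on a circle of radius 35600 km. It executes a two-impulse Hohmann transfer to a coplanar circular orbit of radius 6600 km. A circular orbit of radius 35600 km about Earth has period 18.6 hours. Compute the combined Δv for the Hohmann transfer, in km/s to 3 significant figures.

From Kepler's third law T² = 4π²r³/μ at r = 35600 km, T = 18.6 hours = 18.6 × 3600 s = 66960 s: μ = 4π²r³/T² = 3.97264×10^5 km³/s².
Semi-major axis of the transfer orbit: a_t = (35600 + 6600)/2 = 21100 km.
Circular speed at r₁: v₁ = √(μ/r₁) = √(3.97264×10^5/35600) = 3.3405 km/s.
On the transfer ellipse at r₁, vis-viva gives v_a = √[μ(2/r₁ − 1/a_t)] = 1.8683 km/s.
First burn Δv₁ = |v_a − v₁| = 1.472 km/s.
At r₂, v₂ = √(μ/r₂) = 7.7583 km/s.
Transfer-orbit speed at r₂: v_p = √[μ(2/r₂ − 1/a_t)] = 10.077 km/s.
Second burn Δv₂ = |v₂ − v_p| = 2.319 km/s.
Δv = Δv₁ + Δv₂ = 1.472 + 2.319 = 3.791 km/s.

Δv = 3.79 km/s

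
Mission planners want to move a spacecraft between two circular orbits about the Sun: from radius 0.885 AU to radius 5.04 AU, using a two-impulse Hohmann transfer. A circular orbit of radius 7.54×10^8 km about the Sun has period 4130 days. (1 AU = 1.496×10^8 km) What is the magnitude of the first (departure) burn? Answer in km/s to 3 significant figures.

From Kepler's third law T² = 4π²r³/μ at r = 7.54×10^8 km, T = 4130 days = 4130 × 86400 s = 3.56832×10^8 s: μ = 4π²r³/T² = 1.32906×10^11 km³/s².
In km: r₁ = 0.885 × 1.496×10^8 = 1.32396×10^8 km; r₂ = 5.04 × 1.496×10^8 = 7.53984×10^8 km.
The Hohmann ellipse has a_t = (r₁ + r₂)/2 = 4.4319×10^8 km.
Circular speed at r = 1.32396×10^8 km: v_c = √(μ/r) = 31.684 km/s.
Vis-viva on the transfer ellipse at r = 1.32396×10^8 km gives v_t = √[μ(2/r − 1/a_t)] = 41.326 km/s.
Δv₁ = |v_t − v_c| = |41.326 − 31.684| = 9.642 km/s.

Δv₁ = 9.64 km/s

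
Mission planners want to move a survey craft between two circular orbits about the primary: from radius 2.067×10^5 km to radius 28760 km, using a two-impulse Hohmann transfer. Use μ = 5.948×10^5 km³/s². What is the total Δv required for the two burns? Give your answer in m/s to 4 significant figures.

Transfer-ellipse semi-major axis a_t = (r₁ + r₂)/2 = (2.067×10^5 + 28760)/2 = 1.1773×10^5 km.
At r₁ the circular-orbit speed is v₁ = √(μ/r₁) = 1.6963 km/s.
Transfer-orbit speed at r₁ (vis-viva equation): v_a = √[μ(2/r₁ − 1/a_t)] = 0.83843 km/s.
First burn Δv₁ = |v_a − v₁| = 0.8579 km/s.
Circular speed at r₂: v₂ = √(μ/r₂) = 4.548 km/s.
Transfer-orbit speed at r₂: v_p = √[μ(2/r₂ − 1/a_t)] = 6.026 km/s.
Second burn Δv₂ = |v₂ − v_p| = 1.478 km/s.
Total Δv = Δv₁ + Δv₂ = 2.336 km/s.

Δv = 2336 m/s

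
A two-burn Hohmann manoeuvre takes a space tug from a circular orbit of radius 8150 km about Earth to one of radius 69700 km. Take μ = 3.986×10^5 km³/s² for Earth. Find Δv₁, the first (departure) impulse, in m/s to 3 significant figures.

Transfer-ellipse semi-major axis a_t = (r₁ + r₂)/2 = (8150 + 69700)/2 = 38925 km.
On the circular orbit at r = 8150 km, v_c = √(μ/r) = 6.993 km/s.
Vis-viva on the transfer ellipse at r = 8150 km gives v_t = √[μ(2/r − 1/a_t)] = 9.358 km/s.
Δv₁ = |v_t − v_c| = |9.358 − 6.993| = 2.365 km/s.

Δv₁ = 2360 m/s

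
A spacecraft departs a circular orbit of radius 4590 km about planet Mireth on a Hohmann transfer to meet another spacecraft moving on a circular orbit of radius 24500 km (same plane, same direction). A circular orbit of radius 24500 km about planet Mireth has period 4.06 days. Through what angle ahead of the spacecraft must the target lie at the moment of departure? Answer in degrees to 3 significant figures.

φ = 97.7°

From Kepler's third law T² = 4π²r³/μ at r = 24500 km, T = 4.06 days = 4.06 × 86400 s = 3.50784×10^5 s: μ = 4π²r³/T² = 4718.22 km³/s².
Transfer-ellipse semi-major axis a_t = (r₁ + r₂)/2 = (4590 + 24500)/2 = 14545 km.
Transfer time t = π√(a_t³/μ) = 80229.0 s.
Target angular speed ω₂ = √(μ/r₂³) = 1.79118×10^-5 rad/s.
Angle swept by the target during transfer: ω₂·t = 1.43705 rad = 82.34°.
Arrival is 180° from departure on the ellipse, so φ = 180° − 82.34° = 97.7°.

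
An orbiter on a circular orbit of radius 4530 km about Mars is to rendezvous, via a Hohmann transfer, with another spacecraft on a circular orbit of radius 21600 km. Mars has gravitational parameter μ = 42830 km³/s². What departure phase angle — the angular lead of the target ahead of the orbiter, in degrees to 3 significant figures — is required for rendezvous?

Transfer-ellipse semi-major axis a_t = (r₁ + r₂)/2 = (4530 + 21600)/2 = 13065 km.
The half-period of the transfer ellipse is t = π√(a_t³/μ) = 22670 s.
The target's mean motion on its circular orbit is ω₂ = √(μ/r₂³) = 6.519×10^-5 rad/s.
Angle swept by the target during transfer: ω₂·t = 1.478 rad = 84.68°.
The orbiter traverses 180° on the transfer ellipse, so the target must lead by 180° − 84.68° = 95.3°.

φ = 95.3°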